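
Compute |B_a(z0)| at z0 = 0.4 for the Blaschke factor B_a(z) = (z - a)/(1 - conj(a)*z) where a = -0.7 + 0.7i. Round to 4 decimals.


Step 1: Numerator z0 - a = 0.4 - (-0.7 + 0.7i) = 1.1 - 0.7i
Step 2: Denominator 1 - conj(a)*z0 = 1 - (-0.7 - 0.7i)*0.4 = 1.28 + 0.28i
Step 3: |z0 - a|^2 = 1.1^2 + (-0.7)^2 = 1.7; |1 - conj(a)*z0|^2 = 1.28^2 + 0.28^2 = 1.7168
Step 4: |B_a(0.4)| = sqrt(1.7 / 1.7168) = sqrt(0.990214)
Step 5: = 0.9951

0.9951


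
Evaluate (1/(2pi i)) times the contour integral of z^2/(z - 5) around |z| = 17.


Step 1: f(z) = z^2, a = 5 is inside |z| = 17
Step 2: By Cauchy integral formula: (1/(2pi*i)) * integral = f(a)
Step 3: f(5) = 5^2 = 25

25


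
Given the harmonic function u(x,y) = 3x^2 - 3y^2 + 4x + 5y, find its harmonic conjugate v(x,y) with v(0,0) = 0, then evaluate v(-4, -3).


Step 1: v_x = -u_y = 6y - 5
Step 2: v_y = u_x = 6x + 4
Step 3: v = 6xy - 5x + 4y + C
Step 4: v(0,0) = 0 => C = 0
Step 5: v(-4, -3) = 80

80


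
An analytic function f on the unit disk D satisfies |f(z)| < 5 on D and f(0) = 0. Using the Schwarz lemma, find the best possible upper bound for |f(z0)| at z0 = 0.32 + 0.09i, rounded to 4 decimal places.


Step 1: g = f/5 maps D -> D with g(0) = 0, so by the Schwarz lemma |g(z)| <= |z|, i.e. |f(z)| <= 5|z|; this is sharp (f(z) = 5z).
Step 2: |z0|^2 = 0.32^2 + 0.09^2 = 0.1105
Step 3: |z0| = sqrt(0.1105) = 0.332415
Step 4: Best bound = 5 * |z0| = 5 * 0.332415 = 1.6621

1.6621


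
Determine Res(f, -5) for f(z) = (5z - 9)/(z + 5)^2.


Step 1: Pole of order 2 at z = -5
Step 2: Res = lim d/dz [(z + 5)^2 * f(z)] as z -> -5
Step 3: (z + 5)^2 * f(z) = 5z - 9
Step 4: d/dz[5z - 9] = 5

5


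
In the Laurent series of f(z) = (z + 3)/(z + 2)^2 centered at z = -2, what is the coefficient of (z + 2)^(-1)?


Step 1: Write the numerator in powers of (z + 2): z + 3 = (z + 2) + (1*(-2) + 3) = (z + 2) + 1
Step 2: Divide by (z + 2)^2: f(z) = (z + 2)^(-2) + (z + 2)^(-1)
Step 3: This finite sum is the Laurent series of f about z = -2.
Step 4: Coefficient of (z + 2)^(-1) = coefficient of (z + 2) in the re-centred numerator = 1

1


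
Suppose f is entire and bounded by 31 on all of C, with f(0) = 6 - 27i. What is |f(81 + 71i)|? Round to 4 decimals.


Step 1: By Liouville's theorem, a bounded entire function is constant.
Step 2: f(z) = f(0) = 6 - 27i for all z.
Step 3: |f(w)| = |6 - 27i| = sqrt(36 + 729)
Step 4: = 27.6586

27.6586


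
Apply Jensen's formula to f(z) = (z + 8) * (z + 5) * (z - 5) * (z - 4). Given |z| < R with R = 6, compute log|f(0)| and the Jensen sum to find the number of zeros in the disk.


Jensen's formula: (1/2pi)*integral log|f(Re^it)|dt = log|f(0)| + sum_{|a_k|<R} log(R/|a_k|)
Step 1: f(0) = 8 * 5 * (-5) * (-4) = 800
Step 2: log|f(0)| = log|-8| + log|-5| + log|5| + log|4| = 6.6846
Step 3: Zeros inside |z| < 6: -5, 5, 4
Step 4: Jensen sum = log(6/5) + log(6/5) + log(6/4) = 0.7701
Step 5: n(R) = number of terms in the Jensen sum = count of zeros inside |z| < 6 = 3

3


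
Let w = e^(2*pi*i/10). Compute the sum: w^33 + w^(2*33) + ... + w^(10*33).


Step 1: The sum sum_{j=1}^{n} w^(k*j) equals n if n | k, else 0.
Step 2: Here n = 10, k = 33
Step 3: Does n divide k? 10 | 33 -> False
Step 4: Sum = 0

0


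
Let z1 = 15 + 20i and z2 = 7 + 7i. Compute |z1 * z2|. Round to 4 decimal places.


Step 1: |z1| = sqrt(15^2 + 20^2) = sqrt(625)
Step 2: |z2| = sqrt(7^2 + 7^2) = sqrt(98)
Step 3: |z1*z2| = |z1|*|z2| = sqrt(625) * sqrt(98) = sqrt(625 * 98) = sqrt(61250)
Step 4: = 247.4874

247.4874


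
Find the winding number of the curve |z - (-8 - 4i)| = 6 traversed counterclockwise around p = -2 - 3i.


Step 1: Center c = (-8, -4), radius = 6
Step 2: |p - c|^2 = 6^2 + 1^2 = 37
Step 3: r^2 = 36
Step 4: |p-c| > r so winding number = 0

0


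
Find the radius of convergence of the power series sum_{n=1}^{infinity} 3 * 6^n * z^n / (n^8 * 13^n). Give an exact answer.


Step 1: General term a_n = 3 * 6^n / (n^8 * 13^n)
Step 2: By the root test, |a_n|^(1/n) = 3^(1/n) * 6 / (n^(8/n) * 13) -> 6/13 as n -> infinity (since 3^(1/n) -> 1 and n^(8/n) -> 1)
Step 3: R = 1/lim|a_n|^(1/n) = 13/6

13/6


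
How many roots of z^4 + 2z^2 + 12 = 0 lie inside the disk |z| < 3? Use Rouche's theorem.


Step 1: On |z| = 3 the three terms have sizes |z^4| = 3^4 = 81, |2z^2| = 2*3^2 = 18, |12| = 12
Step 2: The dominant term is g(z) = z^4; let h(z) = 2z^2 + 12 so f = g + h
Step 3: On |z| = 3: |g| = 81 and |h| <= 18 + 12 = 30
Step 4: Since 81 > 30, |h| < |g| on |z| = 3, so by Rouche f has the same number of zeros as g inside |z| < 3
Step 5: g(z) = z^4 has 4 zeros (all at the origin) inside |z| < 3. Answer = 4

4


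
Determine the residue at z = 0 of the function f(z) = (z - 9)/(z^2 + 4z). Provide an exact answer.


Step 1: Q(z) = z^2 + 4z = (z)(z + 4)
Step 2: Q'(z) = 2z + 4
Step 3: Q'(0) = 4, P(0) = -9
Step 4: Res = P(0)/Q'(0) = -9/4 = -9/4

-9/4


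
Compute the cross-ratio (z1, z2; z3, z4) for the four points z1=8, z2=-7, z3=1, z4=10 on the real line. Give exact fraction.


Step 1: (z1-z3)(z2-z4) = 7 * (-17) = -119
Step 2: (z1-z4)(z2-z3) = (-2) * (-8) = 16
Step 3: Cross-ratio = -119/16 = -119/16

-119/16


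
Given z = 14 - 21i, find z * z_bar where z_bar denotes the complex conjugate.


Step 1: conj(z) = 14 + 21i
Step 2: z * conj(z) = 14^2 + (-21)^2
Step 3: = 196 + 441 = 637

637


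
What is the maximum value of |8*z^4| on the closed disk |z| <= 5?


Step 1: On |z| = 5, |f(z)| = 8 * |z|^4 = 8 * 5^4
Step 2: By maximum modulus principle, maximum is on boundary.
Step 3: Maximum = 8 * 625 = 5000

5000


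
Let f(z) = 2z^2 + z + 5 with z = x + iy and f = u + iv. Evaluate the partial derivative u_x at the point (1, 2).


Step 1: f(z) = 2(x+iy)^2 + (x+iy) + 5
Step 2: u = 2(x^2 - y^2) + x + 5
Step 3: u_x = 4x + 1
Step 4: At (1, 2): u_x = 4 + 1 = 5

5


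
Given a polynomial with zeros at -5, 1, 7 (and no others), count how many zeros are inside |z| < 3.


Step 1: Check each root:
  z = -5: |-5| = 5 >= 3
  z = 1: |1| = 1 < 3
  z = 7: |7| = 7 >= 3
Step 2: Count = 1

1


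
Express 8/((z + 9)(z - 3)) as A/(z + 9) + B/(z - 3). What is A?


Step 1: Multiply both sides by (z + 9) and set z = -9
Step 2: A = 8 / (-9 - 3)
Step 3: A = 8 / (-12)
Step 4: A = -2/3

-2/3


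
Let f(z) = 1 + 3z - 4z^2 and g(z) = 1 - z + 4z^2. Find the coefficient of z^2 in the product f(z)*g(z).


Step 1: z^2 term in f*g comes from: (1)*(4z^2) + (3z)*(-z) + (-4z^2)*(1)
Step 2: = 4 - 3 - 4
Step 3: = -3

-3


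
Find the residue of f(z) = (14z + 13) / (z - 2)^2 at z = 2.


Step 1: Pole of order 2 at z = 2
Step 2: Res = lim d/dz [(z - 2)^2 * f(z)] as z -> 2
Step 3: (z - 2)^2 * f(z) = 14z + 13
Step 4: d/dz[14z + 13] = 14

14


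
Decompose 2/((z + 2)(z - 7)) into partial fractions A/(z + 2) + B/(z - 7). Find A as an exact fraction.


Step 1: Multiply both sides by (z + 2) and set z = -2
Step 2: A = 2 / (-2 - 7)
Step 3: A = 2 / (-9)
Step 4: A = -2/9

-2/9


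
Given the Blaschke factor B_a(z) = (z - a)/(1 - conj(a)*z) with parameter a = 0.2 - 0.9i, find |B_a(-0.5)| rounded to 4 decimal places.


Step 1: Numerator z0 - a = -0.5 - (0.2 - 0.9i) = -0.7 + 0.9i
Step 2: Denominator 1 - conj(a)*z0 = 1 - (0.2 + 0.9i)*(-0.5) = 1.1 + 0.45i
Step 3: |z0 - a|^2 = (-0.7)^2 + 0.9^2 = 1.3; |1 - conj(a)*z0|^2 = 1.1^2 + 0.45^2 = 1.4125
Step 4: |B_a(-0.5)| = sqrt(1.3 / 1.4125) = sqrt(0.920354)
Step 5: = 0.9594

0.9594


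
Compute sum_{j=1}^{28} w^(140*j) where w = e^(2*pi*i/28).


Step 1: The sum sum_{j=1}^{n} w^(k*j) equals n if n | k, else 0.
Step 2: Here n = 28, k = 140
Step 3: Does n divide k? 28 | 140 -> True
Step 4: Sum = 28

28


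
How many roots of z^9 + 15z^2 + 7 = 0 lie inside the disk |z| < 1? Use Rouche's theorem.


Step 1: On |z| = 1 the three terms have sizes |z^9| = 1^9 = 1, |15z^2| = 15*1^2 = 15, |7| = 7
Step 2: The dominant term is g(z) = 15z^2; let h(z) = z^9 + 7 so f = g + h
Step 3: On |z| = 1: |g| = 15 and |h| <= 1 + 7 = 8
Step 4: Since 15 > 8, |h| < |g| on |z| = 1, so by Rouche f has the same number of zeros as g inside |z| < 1
Step 5: g(z) = 15z^2 has 2 zeros (at the origin, multiplicity 2) inside |z| < 1. Answer = 2

2


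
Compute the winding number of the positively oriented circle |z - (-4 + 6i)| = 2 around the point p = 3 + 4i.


Step 1: Center c = (-4, 6), radius = 2
Step 2: |p - c|^2 = 7^2 + (-2)^2 = 53
Step 3: r^2 = 4
Step 4: |p-c| > r so winding number = 0

0


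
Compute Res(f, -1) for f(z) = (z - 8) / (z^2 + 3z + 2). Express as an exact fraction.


Step 1: Q(z) = z^2 + 3z + 2 = (z + 1)(z + 2)
Step 2: Q'(z) = 2z + 3
Step 3: Q'(-1) = 1, P(-1) = -9
Step 4: Res = P(-1)/Q'(-1) = -9/1 = -9

-9


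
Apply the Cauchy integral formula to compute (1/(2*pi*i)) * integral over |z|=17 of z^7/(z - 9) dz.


Step 1: f(z) = z^7, a = 9 is inside |z| = 17
Step 2: By Cauchy integral formula: (1/(2pi*i)) * integral = f(a)
Step 3: f(9) = 9^7 = 4782969

4782969


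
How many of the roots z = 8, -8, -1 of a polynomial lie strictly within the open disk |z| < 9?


Step 1: Check each root:
  z = 8: |8| = 8 < 9
  z = -8: |-8| = 8 < 9
  z = -1: |-1| = 1 < 9
Step 2: Count = 3

3


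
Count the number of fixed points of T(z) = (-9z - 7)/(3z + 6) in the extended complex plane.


Step 1: Fixed points satisfy T(z) = z
Step 2: 3z^2 + 15z + 7 = 0
Step 3: Discriminant = 15^2 - 4*3*7 = 141
Step 4: Number of fixed points = 2

2


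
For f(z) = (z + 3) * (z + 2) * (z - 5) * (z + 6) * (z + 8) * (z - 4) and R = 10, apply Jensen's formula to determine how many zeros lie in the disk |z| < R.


Jensen's formula: (1/2pi)*integral log|f(Re^it)|dt = log|f(0)| + sum_{|a_k|<R} log(R/|a_k|)
Step 1: f(0) = 3 * 2 * (-5) * 6 * 8 * (-4) = 5760
Step 2: log|f(0)| = log|-3| + log|-2| + log|5| + log|-6| + log|-8| + log|4| = 8.6587
Step 3: Zeros inside |z| < 10: -3, -2, 5, -6, -8, 4
Step 4: Jensen sum = log(10/3) + log(10/2) + log(10/5) + log(10/6) + log(10/8) + log(10/4) = 5.1568
Step 5: n(R) = number of terms in the Jensen sum = count of zeros inside |z| < 10 = 6

6


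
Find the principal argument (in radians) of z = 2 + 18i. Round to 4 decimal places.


Step 1: z = 2 + 18i
Step 2: arg(z) = atan2(18, 2)
Step 3: arg(z) = 1.4601

1.4601


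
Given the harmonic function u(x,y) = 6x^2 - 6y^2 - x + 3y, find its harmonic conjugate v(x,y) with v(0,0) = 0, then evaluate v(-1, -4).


Step 1: v_x = -u_y = 12y - 3
Step 2: v_y = u_x = 12x - 1
Step 3: v = 12xy - 3x - y + C
Step 4: v(0,0) = 0 => C = 0
Step 5: v(-1, -4) = 55

55


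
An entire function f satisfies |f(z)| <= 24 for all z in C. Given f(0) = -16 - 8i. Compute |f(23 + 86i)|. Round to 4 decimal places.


Step 1: By Liouville's theorem, a bounded entire function is constant.
Step 2: f(z) = f(0) = -16 - 8i for all z.
Step 3: |f(w)| = |-16 - 8i| = sqrt(256 + 64)
Step 4: = 17.8885

17.8885


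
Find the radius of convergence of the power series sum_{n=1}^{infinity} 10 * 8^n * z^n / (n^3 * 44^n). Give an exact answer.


Step 1: General term a_n = 10 * 8^n / (n^3 * 44^n)
Step 2: By the root test, |a_n|^(1/n) = 10^(1/n) * 8 / (n^(3/n) * 44) -> 8/44 as n -> infinity (since 10^(1/n) -> 1 and n^(3/n) -> 1)
Step 3: R = 1/lim|a_n|^(1/n) = 44/8 = 11/2

11/2


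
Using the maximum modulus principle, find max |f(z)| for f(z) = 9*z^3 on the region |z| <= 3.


Step 1: On |z| = 3, |f(z)| = 9 * |z|^3 = 9 * 3^3
Step 2: By maximum modulus principle, maximum is on boundary.
Step 3: Maximum = 9 * 27 = 243

243


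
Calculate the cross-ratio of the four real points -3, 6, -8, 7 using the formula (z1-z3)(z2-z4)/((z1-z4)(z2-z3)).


Step 1: (z1-z3)(z2-z4) = 5 * (-1) = -5
Step 2: (z1-z4)(z2-z3) = (-10) * 14 = -140
Step 3: Cross-ratio = 5/140 = 1/28

1/28


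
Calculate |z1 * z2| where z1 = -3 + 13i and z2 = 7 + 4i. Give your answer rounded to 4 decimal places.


Step 1: |z1| = sqrt((-3)^2 + 13^2) = sqrt(178)
Step 2: |z2| = sqrt(7^2 + 4^2) = sqrt(65)
Step 3: |z1*z2| = |z1|*|z2| = sqrt(178) * sqrt(65) = sqrt(178 * 65) = sqrt(11570)
Step 4: = 107.5639

107.5639


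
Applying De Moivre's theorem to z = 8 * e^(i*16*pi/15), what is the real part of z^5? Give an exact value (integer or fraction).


Step 1: By De Moivre's theorem, z^5 = 8^5 * e^(i*5*16*pi/15) = 32768 * (cos(16*pi/3) + i*sin(16*pi/3))
Step 2: |z|^5 = 8^5 = 32768
Step 3: Reduce the angle mod 2*pi: 16*pi/3 - 4*pi = 4*pi/3
Step 4: cos(4*pi/3) = -1/2
Step 5: Re(z^5) = 32768 * (-1/2) = -16384

-16384


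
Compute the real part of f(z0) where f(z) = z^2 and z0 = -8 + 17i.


Step 1: z0 = -8 + 17i
Step 2: z0^2 = (-8)^2 - 17^2 - 272i
Step 3: real part = 64 - 289 = -225

-225


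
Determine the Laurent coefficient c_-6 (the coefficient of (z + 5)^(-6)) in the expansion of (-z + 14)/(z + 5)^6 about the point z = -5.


Step 1: Write the numerator in powers of (z + 5): -z + 14 = -(z + 5) + (-1*(-5) + 14) = -(z + 5) + 19
Step 2: Divide by (z + 5)^6: f(z) = 19(z + 5)^(-6) - (z + 5)^(-5)
Step 3: This finite sum is the Laurent series of f about z = -5.
Step 4: Coefficient of (z + 5)^(-6) = -1*(-5) + 14 = 19

19


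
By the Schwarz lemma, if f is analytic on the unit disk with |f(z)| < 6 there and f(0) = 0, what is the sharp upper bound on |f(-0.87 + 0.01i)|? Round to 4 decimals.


Step 1: g = f/6 maps D -> D with g(0) = 0, so by the Schwarz lemma |g(z)| <= |z|, i.e. |f(z)| <= 6|z|; this is sharp (f(z) = 6z).
Step 2: |z0|^2 = (-0.87)^2 + 0.01^2 = 0.757
Step 3: |z0| = sqrt(0.757) = 0.870057
Step 4: Best bound = 6 * |z0| = 6 * 0.870057 = 5.2203

5.2203


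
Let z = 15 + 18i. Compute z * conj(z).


Step 1: conj(z) = 15 - 18i
Step 2: z * conj(z) = 15^2 + 18^2
Step 3: = 225 + 324 = 549

549


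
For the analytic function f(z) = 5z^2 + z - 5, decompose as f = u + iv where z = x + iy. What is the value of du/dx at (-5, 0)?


Step 1: f(z) = 5(x+iy)^2 + (x+iy) - 5
Step 2: u = 5(x^2 - y^2) + x - 5
Step 3: u_x = 10x + 1
Step 4: At (-5, 0): u_x = -50 + 1 = -49

-49


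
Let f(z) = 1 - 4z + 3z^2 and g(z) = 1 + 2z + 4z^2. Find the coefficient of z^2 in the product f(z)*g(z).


Step 1: z^2 term in f*g comes from: (1)*(4z^2) + (-4z)*(2z) + (3z^2)*(1)
Step 2: = 4 - 8 + 3
Step 3: = -1

-1


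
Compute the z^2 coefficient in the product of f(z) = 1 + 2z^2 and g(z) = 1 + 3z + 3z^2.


Step 1: z^2 term in f*g comes from: (1)*(3z^2) + (0)*(3z) + (2z^2)*(1)
Step 2: = 3 + 0 + 2
Step 3: = 5

5


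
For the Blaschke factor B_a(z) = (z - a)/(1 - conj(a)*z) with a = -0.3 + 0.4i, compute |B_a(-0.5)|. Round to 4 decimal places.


Step 1: Numerator z0 - a = -0.5 - (-0.3 + 0.4i) = -0.2 - 0.4i
Step 2: Denominator 1 - conj(a)*z0 = 1 - (-0.3 - 0.4i)*(-0.5) = 0.85 - 0.2i
Step 3: |z0 - a|^2 = (-0.2)^2 + (-0.4)^2 = 0.2; |1 - conj(a)*z0|^2 = 0.85^2 + (-0.2)^2 = 0.7625
Step 4: |B_a(-0.5)| = sqrt(0.2 / 0.7625) = sqrt(0.262295)
Step 5: = 0.5121

0.5121


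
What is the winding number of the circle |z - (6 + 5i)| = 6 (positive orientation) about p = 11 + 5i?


Step 1: Center c = (6, 5), radius = 6
Step 2: |p - c|^2 = 5^2 + 0^2 = 25
Step 3: r^2 = 36
Step 4: |p-c| < r so winding number = 1

1


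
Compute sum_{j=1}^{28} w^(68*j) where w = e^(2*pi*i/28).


Step 1: The sum sum_{j=1}^{n} w^(k*j) equals n if n | k, else 0.
Step 2: Here n = 28, k = 68
Step 3: Does n divide k? 28 | 68 -> False
Step 4: Sum = 0

0


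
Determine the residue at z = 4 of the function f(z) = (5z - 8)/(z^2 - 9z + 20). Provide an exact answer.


Step 1: Q(z) = z^2 - 9z + 20 = (z - 4)(z - 5)
Step 2: Q'(z) = 2z - 9
Step 3: Q'(4) = -1, P(4) = 12
Step 4: Res = P(4)/Q'(4) = 12/(-1) = -12

-12


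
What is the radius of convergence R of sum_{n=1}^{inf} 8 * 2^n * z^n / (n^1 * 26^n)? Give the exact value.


Step 1: General term a_n = 8 * 2^n / (n^1 * 26^n)
Step 2: By the root test, |a_n|^(1/n) = 8^(1/n) * 2 / (n^(1/n) * 26) -> 2/26 as n -> infinity (since 8^(1/n) -> 1 and n^(1/n) -> 1)
Step 3: R = 1/lim|a_n|^(1/n) = 26/2 = 13

13


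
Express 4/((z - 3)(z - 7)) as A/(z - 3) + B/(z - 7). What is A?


Step 1: Multiply both sides by (z - 3) and set z = 3
Step 2: A = 4 / (3 - 7)
Step 3: A = 4 / (-4)
Step 4: A = -1

-1


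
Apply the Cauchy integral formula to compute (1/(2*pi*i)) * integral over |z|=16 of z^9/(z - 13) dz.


Step 1: f(z) = z^9, a = 13 is inside |z| = 16
Step 2: By Cauchy integral formula: (1/(2pi*i)) * integral = f(a)
Step 3: f(13) = 13^9 = 10604499373

10604499373


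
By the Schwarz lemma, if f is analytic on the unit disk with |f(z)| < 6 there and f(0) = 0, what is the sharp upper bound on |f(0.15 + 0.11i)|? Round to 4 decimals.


Step 1: g = f/6 maps D -> D with g(0) = 0, so by the Schwarz lemma |g(z)| <= |z|, i.e. |f(z)| <= 6|z|; this is sharp (f(z) = 6z).
Step 2: |z0|^2 = 0.15^2 + 0.11^2 = 0.0346
Step 3: |z0| = sqrt(0.0346) = 0.186011
Step 4: Best bound = 6 * |z0| = 6 * 0.186011 = 1.1161

1.1161


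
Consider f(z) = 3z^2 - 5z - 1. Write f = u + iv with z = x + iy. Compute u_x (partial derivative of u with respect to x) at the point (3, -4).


Step 1: f(z) = 3(x+iy)^2 - 5(x+iy) - 1
Step 2: u = 3(x^2 - y^2) - 5x - 1
Step 3: u_x = 6x - 5
Step 4: At (3, -4): u_x = 18 - 5 = 13

13


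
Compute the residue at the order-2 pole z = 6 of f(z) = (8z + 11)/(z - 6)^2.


Step 1: Pole of order 2 at z = 6
Step 2: Res = lim d/dz [(z - 6)^2 * f(z)] as z -> 6
Step 3: (z - 6)^2 * f(z) = 8z + 11
Step 4: d/dz[8z + 11] = 8

8


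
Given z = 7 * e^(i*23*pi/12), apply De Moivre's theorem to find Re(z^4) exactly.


Step 1: By De Moivre's theorem, z^4 = 7^4 * e^(i*4*23*pi/12) = 2401 * (cos(23*pi/3) + i*sin(23*pi/3))
Step 2: |z|^4 = 7^4 = 2401
Step 3: Reduce the angle mod 2*pi: 23*pi/3 - 6*pi = 5*pi/3
Step 4: cos(5*pi/3) = 1/2
Step 5: Re(z^4) = 2401 * 1/2 = 2401/2

2401/2


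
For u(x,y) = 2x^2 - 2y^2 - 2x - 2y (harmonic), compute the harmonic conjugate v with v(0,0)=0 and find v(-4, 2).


Step 1: v_x = -u_y = 4y + 2
Step 2: v_y = u_x = 4x - 2
Step 3: v = 4xy + 2x - 2y + C
Step 4: v(0,0) = 0 => C = 0
Step 5: v(-4, 2) = -44

-44


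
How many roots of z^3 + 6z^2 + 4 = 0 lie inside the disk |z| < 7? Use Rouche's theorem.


Step 1: On |z| = 7 the three terms have sizes |z^3| = 7^3 = 343, |6z^2| = 6*7^2 = 294, |4| = 4
Step 2: The dominant term is g(z) = z^3; let h(z) = 6z^2 + 4 so f = g + h
Step 3: On |z| = 7: |g| = 343 and |h| <= 294 + 4 = 298
Step 4: Since 343 > 298, |h| < |g| on |z| = 7, so by Rouche f has the same number of zeros as g inside |z| < 7
Step 5: g(z) = z^3 has 3 zeros (all at the origin) inside |z| < 7. Answer = 3

3


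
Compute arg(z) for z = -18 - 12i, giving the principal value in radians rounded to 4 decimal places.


Step 1: z = -18 - 12i
Step 2: arg(z) = atan2(-12, -18)
Step 3: arg(z) = -2.5536

-2.5536


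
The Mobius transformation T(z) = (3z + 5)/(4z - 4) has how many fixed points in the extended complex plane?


Step 1: Fixed points satisfy T(z) = z
Step 2: 4z^2 - 7z - 5 = 0
Step 3: Discriminant = (-7)^2 - 4*4*(-5) = 129
Step 4: Number of fixed points = 2

2


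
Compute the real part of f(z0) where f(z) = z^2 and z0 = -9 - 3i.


Step 1: z0 = -9 - 3i
Step 2: z0^2 = (-9)^2 - (-3)^2 + 54i
Step 3: real part = 81 - 9 = 72

72


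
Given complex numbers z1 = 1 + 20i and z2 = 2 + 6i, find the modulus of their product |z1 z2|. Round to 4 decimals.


Step 1: |z1| = sqrt(1^2 + 20^2) = sqrt(401)
Step 2: |z2| = sqrt(2^2 + 6^2) = sqrt(40)
Step 3: |z1*z2| = |z1|*|z2| = sqrt(401) * sqrt(40) = sqrt(401 * 40) = sqrt(16040)
Step 4: = 126.6491

126.6491


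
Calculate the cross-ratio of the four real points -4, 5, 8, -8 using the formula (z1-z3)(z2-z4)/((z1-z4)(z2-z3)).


Step 1: (z1-z3)(z2-z4) = (-12) * 13 = -156
Step 2: (z1-z4)(z2-z3) = 4 * (-3) = -12
Step 3: Cross-ratio = 156/12 = 13

13


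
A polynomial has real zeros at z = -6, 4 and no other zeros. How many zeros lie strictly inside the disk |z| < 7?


Step 1: Check each root:
  z = -6: |-6| = 6 < 7
  z = 4: |4| = 4 < 7
Step 2: Count = 2

2


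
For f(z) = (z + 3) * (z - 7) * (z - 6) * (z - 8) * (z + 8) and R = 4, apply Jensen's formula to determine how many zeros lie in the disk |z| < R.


Jensen's formula: (1/2pi)*integral log|f(Re^it)|dt = log|f(0)| + sum_{|a_k|<R} log(R/|a_k|)
Step 1: f(0) = 3 * (-7) * (-6) * (-8) * 8 = -8064
Step 2: log|f(0)| = log|-3| + log|7| + log|6| + log|8| + log|-8| = 8.9952
Step 3: Zeros inside |z| < 4: -3
Step 4: Jensen sum = log(4/3) = 0.2877
Step 5: n(R) = number of terms in the Jensen sum = count of zeros inside |z| < 4 = 1

1


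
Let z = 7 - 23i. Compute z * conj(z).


Step 1: conj(z) = 7 + 23i
Step 2: z * conj(z) = 7^2 + (-23)^2
Step 3: = 49 + 529 = 578

578


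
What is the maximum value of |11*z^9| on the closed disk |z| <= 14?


Step 1: On |z| = 14, |f(z)| = 11 * |z|^9 = 11 * 14^9
Step 2: By maximum modulus principle, maximum is on boundary.
Step 3: Maximum = 11 * 20661046784 = 227271514624

227271514624


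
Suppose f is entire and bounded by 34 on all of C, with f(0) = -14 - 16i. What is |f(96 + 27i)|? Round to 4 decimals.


Step 1: By Liouville's theorem, a bounded entire function is constant.
Step 2: f(z) = f(0) = -14 - 16i for all z.
Step 3: |f(w)| = |-14 - 16i| = sqrt(196 + 256)
Step 4: = 21.2603

21.2603


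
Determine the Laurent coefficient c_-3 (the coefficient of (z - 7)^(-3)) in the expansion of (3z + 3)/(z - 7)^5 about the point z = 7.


Step 1: Write the numerator in powers of (z - 7): 3z + 3 = 3(z - 7) + (3*7 + 3) = 3(z - 7) + 24
Step 2: Divide by (z - 7)^5: f(z) = 24(z - 7)^(-5) + 3(z - 7)^(-4)
Step 3: This finite sum is the Laurent series of f about z = 7.
Step 4: Only the powers -5 and -4 appear, so the coefficient of (z - 7)^(-3) = 0

0


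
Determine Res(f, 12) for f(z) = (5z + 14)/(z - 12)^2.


Step 1: Pole of order 2 at z = 12
Step 2: Res = lim d/dz [(z - 12)^2 * f(z)] as z -> 12
Step 3: (z - 12)^2 * f(z) = 5z + 14
Step 4: d/dz[5z + 14] = 5

5


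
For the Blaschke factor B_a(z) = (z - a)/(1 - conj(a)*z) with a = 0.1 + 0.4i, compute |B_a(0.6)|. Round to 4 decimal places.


Step 1: Numerator z0 - a = 0.6 - (0.1 + 0.4i) = 0.5 - 0.4i
Step 2: Denominator 1 - conj(a)*z0 = 1 - (0.1 - 0.4i)*0.6 = 0.94 + 0.24i
Step 3: |z0 - a|^2 = 0.5^2 + (-0.4)^2 = 0.41; |1 - conj(a)*z0|^2 = 0.94^2 + 0.24^2 = 0.9412
Step 4: |B_a(0.6)| = sqrt(0.41 / 0.9412) = sqrt(0.435614)
Step 5: = 0.66

0.66


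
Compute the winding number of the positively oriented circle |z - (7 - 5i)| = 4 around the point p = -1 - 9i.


Step 1: Center c = (7, -5), radius = 4
Step 2: |p - c|^2 = (-8)^2 + (-4)^2 = 80
Step 3: r^2 = 16
Step 4: |p-c| > r so winding number = 0

0


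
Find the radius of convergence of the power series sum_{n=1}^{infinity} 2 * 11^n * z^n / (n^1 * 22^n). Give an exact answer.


Step 1: General term a_n = 2 * 11^n / (n^1 * 22^n)
Step 2: By the root test, |a_n|^(1/n) = 2^(1/n) * 11 / (n^(1/n) * 22) -> 11/22 as n -> infinity (since 2^(1/n) -> 1 and n^(1/n) -> 1)
Step 3: R = 1/lim|a_n|^(1/n) = 22/11 = 2

2


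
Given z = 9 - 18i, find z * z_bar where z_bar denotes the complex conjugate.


Step 1: conj(z) = 9 + 18i
Step 2: z * conj(z) = 9^2 + (-18)^2
Step 3: = 81 + 324 = 405

405


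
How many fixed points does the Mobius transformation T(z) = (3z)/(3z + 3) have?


Step 1: Fixed points satisfy T(z) = z
Step 2: 3z^2 = 0
Step 3: Discriminant = 0^2 - 4*3*0 = 0
Step 4: Number of fixed points = 1

1


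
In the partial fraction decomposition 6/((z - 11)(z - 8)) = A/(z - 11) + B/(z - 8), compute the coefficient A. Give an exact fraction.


Step 1: Multiply both sides by (z - 11) and set z = 11
Step 2: A = 6 / (11 - 8)
Step 3: A = 6 / 3
Step 4: A = 2

2


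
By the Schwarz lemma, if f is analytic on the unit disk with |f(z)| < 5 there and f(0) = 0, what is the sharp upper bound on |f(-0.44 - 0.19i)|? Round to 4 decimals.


Step 1: g = f/5 maps D -> D with g(0) = 0, so by the Schwarz lemma |g(z)| <= |z|, i.e. |f(z)| <= 5|z|; this is sharp (f(z) = 5z).
Step 2: |z0|^2 = (-0.44)^2 + (-0.19)^2 = 0.2297
Step 3: |z0| = sqrt(0.2297) = 0.47927
Step 4: Best bound = 5 * |z0| = 5 * 0.47927 = 2.3964

2.3964


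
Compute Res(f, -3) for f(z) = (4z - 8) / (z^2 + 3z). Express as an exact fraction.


Step 1: Q(z) = z^2 + 3z = (z + 3)(z)
Step 2: Q'(z) = 2z + 3
Step 3: Q'(-3) = -3, P(-3) = -20
Step 4: Res = P(-3)/Q'(-3) = -20/(-3) = 20/3

20/3


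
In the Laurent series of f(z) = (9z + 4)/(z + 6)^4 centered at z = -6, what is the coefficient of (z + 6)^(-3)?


Step 1: Write the numerator in powers of (z + 6): 9z + 4 = 9(z + 6) + (9*(-6) + 4) = 9(z + 6) - 50
Step 2: Divide by (z + 6)^4: f(z) = -50(z + 6)^(-4) + 9(z + 6)^(-3)
Step 3: This finite sum is the Laurent series of f about z = -6.
Step 4: Coefficient of (z + 6)^(-3) = coefficient of (z + 6) in the re-centred numerator = 9

9


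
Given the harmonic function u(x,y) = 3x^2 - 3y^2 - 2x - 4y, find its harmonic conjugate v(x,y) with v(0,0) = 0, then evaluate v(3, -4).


Step 1: v_x = -u_y = 6y + 4
Step 2: v_y = u_x = 6x - 2
Step 3: v = 6xy + 4x - 2y + C
Step 4: v(0,0) = 0 => C = 0
Step 5: v(3, -4) = -52

-52


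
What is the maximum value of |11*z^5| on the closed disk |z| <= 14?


Step 1: On |z| = 14, |f(z)| = 11 * |z|^5 = 11 * 14^5
Step 2: By maximum modulus principle, maximum is on boundary.
Step 3: Maximum = 11 * 537824 = 5916064

5916064


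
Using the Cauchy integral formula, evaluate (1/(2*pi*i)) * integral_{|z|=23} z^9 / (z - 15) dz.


Step 1: f(z) = z^9, a = 15 is inside |z| = 23
Step 2: By Cauchy integral formula: (1/(2pi*i)) * integral = f(a)
Step 3: f(15) = 15^9 = 38443359375

38443359375


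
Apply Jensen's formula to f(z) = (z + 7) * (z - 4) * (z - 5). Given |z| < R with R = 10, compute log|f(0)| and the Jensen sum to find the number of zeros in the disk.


Jensen's formula: (1/2pi)*integral log|f(Re^it)|dt = log|f(0)| + sum_{|a_k|<R} log(R/|a_k|)
Step 1: f(0) = 7 * (-4) * (-5) = 140
Step 2: log|f(0)| = log|-7| + log|4| + log|5| = 4.9416
Step 3: Zeros inside |z| < 10: -7, 4, 5
Step 4: Jensen sum = log(10/7) + log(10/4) + log(10/5) = 1.9661
Step 5: n(R) = number of terms in the Jensen sum = count of zeros inside |z| < 10 = 3

3


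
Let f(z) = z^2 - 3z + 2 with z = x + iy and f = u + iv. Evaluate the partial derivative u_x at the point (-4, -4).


Step 1: f(z) = (x+iy)^2 - 3(x+iy) + 2
Step 2: u = (x^2 - y^2) - 3x + 2
Step 3: u_x = 2x - 3
Step 4: At (-4, -4): u_x = -8 - 3 = -11

-11


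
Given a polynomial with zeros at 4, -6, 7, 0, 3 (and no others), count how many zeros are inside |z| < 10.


Step 1: Check each root:
  z = 4: |4| = 4 < 10
  z = -6: |-6| = 6 < 10
  z = 7: |7| = 7 < 10
  z = 0: |0| = 0 < 10
  z = 3: |3| = 3 < 10
Step 2: Count = 5

5


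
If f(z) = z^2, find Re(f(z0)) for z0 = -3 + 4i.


Step 1: z0 = -3 + 4i
Step 2: z0^2 = (-3)^2 - 4^2 - 24i
Step 3: real part = 9 - 16 = -7

-7


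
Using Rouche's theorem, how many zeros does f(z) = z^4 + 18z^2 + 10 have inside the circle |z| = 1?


Step 1: On |z| = 1 the three terms have sizes |z^4| = 1^4 = 1, |18z^2| = 18*1^2 = 18, |10| = 10
Step 2: The dominant term is g(z) = 18z^2; let h(z) = z^4 + 10 so f = g + h
Step 3: On |z| = 1: |g| = 18 and |h| <= 1 + 10 = 11
Step 4: Since 18 > 11, |h| < |g| on |z| = 1, so by Rouche f has the same number of zeros as g inside |z| < 1
Step 5: g(z) = 18z^2 has 2 zeros (at the origin, multiplicity 2) inside |z| < 1. Answer = 2

2


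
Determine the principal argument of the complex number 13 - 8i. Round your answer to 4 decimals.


Step 1: z = 13 - 8i
Step 2: arg(z) = atan2(-8, 13)
Step 3: arg(z) = -0.5517

-0.5517


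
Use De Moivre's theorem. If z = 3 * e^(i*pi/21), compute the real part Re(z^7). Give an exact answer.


Step 1: By De Moivre's theorem, z^7 = 3^7 * e^(i*7*pi/21) = 2187 * (cos(pi/3) + i*sin(pi/3))
Step 2: |z|^7 = 3^7 = 2187
Step 3: The angle pi/3 already lies in [0, 2*pi)
Step 4: cos(pi/3) = 1/2
Step 5: Re(z^7) = 2187 * 1/2 = 2187/2

2187/2


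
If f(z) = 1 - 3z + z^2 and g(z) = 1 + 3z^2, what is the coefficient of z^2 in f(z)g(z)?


Step 1: z^2 term in f*g comes from: (1)*(3z^2) + (-3z)*(0) + (z^2)*(1)
Step 2: = 3 + 0 + 1
Step 3: = 4

4


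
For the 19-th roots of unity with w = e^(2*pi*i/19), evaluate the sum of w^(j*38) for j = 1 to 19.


Step 1: The sum sum_{j=1}^{n} w^(k*j) equals n if n | k, else 0.
Step 2: Here n = 19, k = 38
Step 3: Does n divide k? 19 | 38 -> True
Step 4: Sum = 19

19


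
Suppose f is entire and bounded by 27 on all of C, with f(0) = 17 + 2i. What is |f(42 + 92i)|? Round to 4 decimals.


Step 1: By Liouville's theorem, a bounded entire function is constant.
Step 2: f(z) = f(0) = 17 + 2i for all z.
Step 3: |f(w)| = |17 + 2i| = sqrt(289 + 4)
Step 4: = 17.1172

17.1172


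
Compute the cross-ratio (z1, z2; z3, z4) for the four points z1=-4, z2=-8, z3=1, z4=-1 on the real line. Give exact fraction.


Step 1: (z1-z3)(z2-z4) = (-5) * (-7) = 35
Step 2: (z1-z4)(z2-z3) = (-3) * (-9) = 27
Step 3: Cross-ratio = 35/27 = 35/27

35/27


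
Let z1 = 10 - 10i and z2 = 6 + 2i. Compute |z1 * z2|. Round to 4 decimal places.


Step 1: |z1| = sqrt(10^2 + (-10)^2) = sqrt(200)
Step 2: |z2| = sqrt(6^2 + 2^2) = sqrt(40)
Step 3: |z1*z2| = |z1|*|z2| = sqrt(200) * sqrt(40) = sqrt(200 * 40) = sqrt(8000)
Step 4: = 89.4427

89.4427


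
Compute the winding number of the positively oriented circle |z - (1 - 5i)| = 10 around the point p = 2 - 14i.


Step 1: Center c = (1, -5), radius = 10
Step 2: |p - c|^2 = 1^2 + (-9)^2 = 82
Step 3: r^2 = 100
Step 4: |p-c| < r so winding number = 1

1


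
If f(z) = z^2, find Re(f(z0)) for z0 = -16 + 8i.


Step 1: z0 = -16 + 8i
Step 2: z0^2 = (-16)^2 - 8^2 - 256i
Step 3: real part = 256 - 64 = 192

192


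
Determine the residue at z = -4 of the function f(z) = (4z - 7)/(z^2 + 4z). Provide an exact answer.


Step 1: Q(z) = z^2 + 4z = (z + 4)(z)
Step 2: Q'(z) = 2z + 4
Step 3: Q'(-4) = -4, P(-4) = -23
Step 4: Res = P(-4)/Q'(-4) = -23/(-4) = 23/4

23/4


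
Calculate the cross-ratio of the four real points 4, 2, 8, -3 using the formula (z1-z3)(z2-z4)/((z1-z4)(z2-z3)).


Step 1: (z1-z3)(z2-z4) = (-4) * 5 = -20
Step 2: (z1-z4)(z2-z3) = 7 * (-6) = -42
Step 3: Cross-ratio = 20/42 = 10/21

10/21


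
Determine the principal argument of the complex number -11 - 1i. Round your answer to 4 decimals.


Step 1: z = -11 - 1i
Step 2: arg(z) = atan2(-1, -11)
Step 3: arg(z) = -3.0509

-3.0509


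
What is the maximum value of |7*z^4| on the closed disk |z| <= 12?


Step 1: On |z| = 12, |f(z)| = 7 * |z|^4 = 7 * 12^4
Step 2: By maximum modulus principle, maximum is on boundary.
Step 3: Maximum = 7 * 20736 = 145152

145152


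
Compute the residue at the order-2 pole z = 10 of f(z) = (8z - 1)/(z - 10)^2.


Step 1: Pole of order 2 at z = 10
Step 2: Res = lim d/dz [(z - 10)^2 * f(z)] as z -> 10
Step 3: (z - 10)^2 * f(z) = 8z - 1
Step 4: d/dz[8z - 1] = 8

8


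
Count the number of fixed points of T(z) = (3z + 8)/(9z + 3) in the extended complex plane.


Step 1: Fixed points satisfy T(z) = z
Step 2: 9z^2 - 8 = 0
Step 3: Discriminant = 0^2 - 4*9*(-8) = 288
Step 4: Number of fixed points = 2

2


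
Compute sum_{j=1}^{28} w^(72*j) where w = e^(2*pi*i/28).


Step 1: The sum sum_{j=1}^{n} w^(k*j) equals n if n | k, else 0.
Step 2: Here n = 28, k = 72
Step 3: Does n divide k? 28 | 72 -> False
Step 4: Sum = 0

0


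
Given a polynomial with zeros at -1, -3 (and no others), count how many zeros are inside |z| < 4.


Step 1: Check each root:
  z = -1: |-1| = 1 < 4
  z = -3: |-3| = 3 < 4
Step 2: Count = 2

2


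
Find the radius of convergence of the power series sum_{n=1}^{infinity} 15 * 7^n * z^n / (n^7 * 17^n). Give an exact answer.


Step 1: General term a_n = 15 * 7^n / (n^7 * 17^n)
Step 2: By the root test, |a_n|^(1/n) = 15^(1/n) * 7 / (n^(7/n) * 17) -> 7/17 as n -> infinity (since 15^(1/n) -> 1 and n^(7/n) -> 1)
Step 3: R = 1/lim|a_n|^(1/n) = 17/7

17/7


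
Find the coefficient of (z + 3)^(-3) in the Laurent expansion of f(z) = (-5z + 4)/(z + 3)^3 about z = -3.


Step 1: Write the numerator in powers of (z + 3): -5z + 4 = -5(z + 3) + (-5*(-3) + 4) = -5(z + 3) + 19
Step 2: Divide by (z + 3)^3: f(z) = 19(z + 3)^(-3) - 5(z + 3)^(-2)
Step 3: This finite sum is the Laurent series of f about z = -3.
Step 4: Coefficient of (z + 3)^(-3) = -5*(-3) + 4 = 19

19


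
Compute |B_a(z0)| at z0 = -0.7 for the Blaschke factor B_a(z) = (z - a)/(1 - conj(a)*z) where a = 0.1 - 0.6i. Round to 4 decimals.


Step 1: Numerator z0 - a = -0.7 - (0.1 - 0.6i) = -0.8 + 0.6i
Step 2: Denominator 1 - conj(a)*z0 = 1 - (0.1 + 0.6i)*(-0.7) = 1.07 + 0.42i
Step 3: |z0 - a|^2 = (-0.8)^2 + 0.6^2 = 1; |1 - conj(a)*z0|^2 = 1.07^2 + 0.42^2 = 1.3213
Step 4: |B_a(-0.7)| = sqrt(1 / 1.3213) = sqrt(0.75683)
Step 5: = 0.87

0.87


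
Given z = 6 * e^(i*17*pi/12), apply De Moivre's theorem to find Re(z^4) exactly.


Step 1: By De Moivre's theorem, z^4 = 6^4 * e^(i*4*17*pi/12) = 1296 * (cos(17*pi/3) + i*sin(17*pi/3))
Step 2: |z|^4 = 6^4 = 1296
Step 3: Reduce the angle mod 2*pi: 17*pi/3 - 4*pi = 5*pi/3
Step 4: cos(5*pi/3) = 1/2
Step 5: Re(z^4) = 1296 * 1/2 = 648

648


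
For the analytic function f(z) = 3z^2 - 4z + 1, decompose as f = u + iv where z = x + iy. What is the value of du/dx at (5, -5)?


Step 1: f(z) = 3(x+iy)^2 - 4(x+iy) + 1
Step 2: u = 3(x^2 - y^2) - 4x + 1
Step 3: u_x = 6x - 4
Step 4: At (5, -5): u_x = 30 - 4 = 26

26


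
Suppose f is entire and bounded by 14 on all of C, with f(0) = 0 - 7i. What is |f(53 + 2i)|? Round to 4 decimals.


Step 1: By Liouville's theorem, a bounded entire function is constant.
Step 2: f(z) = f(0) = 0 - 7i for all z.
Step 3: |f(w)| = |0 - 7i| = sqrt(0 + 49)
Step 4: = 7.0

7.0


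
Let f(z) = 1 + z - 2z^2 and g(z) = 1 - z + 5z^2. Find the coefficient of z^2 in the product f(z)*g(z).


Step 1: z^2 term in f*g comes from: (1)*(5z^2) + (z)*(-z) + (-2z^2)*(1)
Step 2: = 5 - 1 - 2
Step 3: = 2

2


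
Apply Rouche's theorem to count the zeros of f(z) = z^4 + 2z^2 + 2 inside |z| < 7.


Step 1: On |z| = 7 the three terms have sizes |z^4| = 7^4 = 2401, |2z^2| = 2*7^2 = 98, |2| = 2
Step 2: The dominant term is g(z) = z^4; let h(z) = 2z^2 + 2 so f = g + h
Step 3: On |z| = 7: |g| = 2401 and |h| <= 98 + 2 = 100
Step 4: Since 2401 > 100, |h| < |g| on |z| = 7, so by Rouche f has the same number of zeros as g inside |z| < 7
Step 5: g(z) = z^4 has 4 zeros (all at the origin) inside |z| < 7. Answer = 4

4


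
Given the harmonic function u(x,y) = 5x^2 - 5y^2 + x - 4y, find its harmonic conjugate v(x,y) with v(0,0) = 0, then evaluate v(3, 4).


Step 1: v_x = -u_y = 10y + 4
Step 2: v_y = u_x = 10x + 1
Step 3: v = 10xy + 4x + y + C
Step 4: v(0,0) = 0 => C = 0
Step 5: v(3, 4) = 136

136


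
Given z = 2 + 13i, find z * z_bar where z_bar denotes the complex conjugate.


Step 1: conj(z) = 2 - 13i
Step 2: z * conj(z) = 2^2 + 13^2
Step 3: = 4 + 169 = 173

173


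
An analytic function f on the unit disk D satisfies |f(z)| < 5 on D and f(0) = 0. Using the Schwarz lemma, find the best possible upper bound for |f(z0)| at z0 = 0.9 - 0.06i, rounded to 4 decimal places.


Step 1: g = f/5 maps D -> D with g(0) = 0, so by the Schwarz lemma |g(z)| <= |z|, i.e. |f(z)| <= 5|z|; this is sharp (f(z) = 5z).
Step 2: |z0|^2 = 0.9^2 + (-0.06)^2 = 0.8136
Step 3: |z0| = sqrt(0.8136) = 0.901998
Step 4: Best bound = 5 * |z0| = 5 * 0.901998 = 4.51

4.51


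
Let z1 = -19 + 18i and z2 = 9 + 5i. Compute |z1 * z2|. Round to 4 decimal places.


Step 1: |z1| = sqrt((-19)^2 + 18^2) = sqrt(685)
Step 2: |z2| = sqrt(9^2 + 5^2) = sqrt(106)
Step 3: |z1*z2| = |z1|*|z2| = sqrt(685) * sqrt(106) = sqrt(685 * 106) = sqrt(72610)
Step 4: = 269.4624

269.4624


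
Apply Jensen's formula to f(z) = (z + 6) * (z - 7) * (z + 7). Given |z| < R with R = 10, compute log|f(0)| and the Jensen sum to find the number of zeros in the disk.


Jensen's formula: (1/2pi)*integral log|f(Re^it)|dt = log|f(0)| + sum_{|a_k|<R} log(R/|a_k|)
Step 1: f(0) = 6 * (-7) * 7 = -294
Step 2: log|f(0)| = log|-6| + log|7| + log|-7| = 5.6836
Step 3: Zeros inside |z| < 10: -6, 7, -7
Step 4: Jensen sum = log(10/6) + log(10/7) + log(10/7) = 1.2242
Step 5: n(R) = number of terms in the Jensen sum = count of zeros inside |z| < 10 = 3

3


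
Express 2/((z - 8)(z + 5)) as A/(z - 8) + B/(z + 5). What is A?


Step 1: Multiply both sides by (z - 8) and set z = 8
Step 2: A = 2 / (8 + 5)
Step 3: A = 2 / 13
Step 4: A = 2/13

2/13


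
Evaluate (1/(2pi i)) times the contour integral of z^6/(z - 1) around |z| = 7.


Step 1: f(z) = z^6, a = 1 is inside |z| = 7
Step 2: By Cauchy integral formula: (1/(2pi*i)) * integral = f(a)
Step 3: f(1) = 1^6 = 1

1


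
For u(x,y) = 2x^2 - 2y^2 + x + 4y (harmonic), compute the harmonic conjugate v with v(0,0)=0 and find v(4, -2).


Step 1: v_x = -u_y = 4y - 4
Step 2: v_y = u_x = 4x + 1
Step 3: v = 4xy - 4x + y + C
Step 4: v(0,0) = 0 => C = 0
Step 5: v(4, -2) = -50

-50


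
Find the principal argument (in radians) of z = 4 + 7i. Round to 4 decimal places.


Step 1: z = 4 + 7i
Step 2: arg(z) = atan2(7, 4)
Step 3: arg(z) = 1.0517

1.0517


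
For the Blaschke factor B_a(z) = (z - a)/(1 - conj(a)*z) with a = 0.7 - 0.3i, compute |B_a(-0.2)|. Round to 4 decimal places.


Step 1: Numerator z0 - a = -0.2 - (0.7 - 0.3i) = -0.9 + 0.3i
Step 2: Denominator 1 - conj(a)*z0 = 1 - (0.7 + 0.3i)*(-0.2) = 1.14 + 0.06i
Step 3: |z0 - a|^2 = (-0.9)^2 + 0.3^2 = 0.9; |1 - conj(a)*z0|^2 = 1.14^2 + 0.06^2 = 1.3032
Step 4: |B_a(-0.2)| = sqrt(0.9 / 1.3032) = sqrt(0.690608)
Step 5: = 0.831

0.831


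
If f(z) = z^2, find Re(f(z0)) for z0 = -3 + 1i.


Step 1: z0 = -3 + 1i
Step 2: z0^2 = (-3)^2 - 1^2 - 6i
Step 3: real part = 9 - 1 = 8

8


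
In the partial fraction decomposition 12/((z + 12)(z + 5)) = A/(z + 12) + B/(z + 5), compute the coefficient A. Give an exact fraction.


Step 1: Multiply both sides by (z + 12) and set z = -12
Step 2: A = 12 / (-12 + 5)
Step 3: A = 12 / (-7)
Step 4: A = -12/7

-12/7


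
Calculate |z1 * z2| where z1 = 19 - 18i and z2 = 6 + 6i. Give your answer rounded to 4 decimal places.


Step 1: |z1| = sqrt(19^2 + (-18)^2) = sqrt(685)
Step 2: |z2| = sqrt(6^2 + 6^2) = sqrt(72)
Step 3: |z1*z2| = |z1|*|z2| = sqrt(685) * sqrt(72) = sqrt(685 * 72) = sqrt(49320)
Step 4: = 222.0811

222.0811


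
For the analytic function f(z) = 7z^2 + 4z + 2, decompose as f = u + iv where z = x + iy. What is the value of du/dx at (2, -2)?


Step 1: f(z) = 7(x+iy)^2 + 4(x+iy) + 2
Step 2: u = 7(x^2 - y^2) + 4x + 2
Step 3: u_x = 14x + 4
Step 4: At (2, -2): u_x = 28 + 4 = 32

32


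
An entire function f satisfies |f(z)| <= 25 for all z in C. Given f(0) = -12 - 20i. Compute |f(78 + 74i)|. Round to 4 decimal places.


Step 1: By Liouville's theorem, a bounded entire function is constant.
Step 2: f(z) = f(0) = -12 - 20i for all z.
Step 3: |f(w)| = |-12 - 20i| = sqrt(144 + 400)
Step 4: = 23.3238

23.3238


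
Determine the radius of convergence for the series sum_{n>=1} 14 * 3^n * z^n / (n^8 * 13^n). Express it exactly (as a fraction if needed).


Step 1: General term a_n = 14 * 3^n / (n^8 * 13^n)
Step 2: By the root test, |a_n|^(1/n) = 14^(1/n) * 3 / (n^(8/n) * 13) -> 3/13 as n -> infinity (since 14^(1/n) -> 1 and n^(8/n) -> 1)
Step 3: R = 1/lim|a_n|^(1/n) = 13/3

13/3


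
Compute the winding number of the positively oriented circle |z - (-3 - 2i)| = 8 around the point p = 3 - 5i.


Step 1: Center c = (-3, -2), radius = 8
Step 2: |p - c|^2 = 6^2 + (-3)^2 = 45
Step 3: r^2 = 64
Step 4: |p-c| < r so winding number = 1

1


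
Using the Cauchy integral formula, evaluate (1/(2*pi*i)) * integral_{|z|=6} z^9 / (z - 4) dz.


Step 1: f(z) = z^9, a = 4 is inside |z| = 6
Step 2: By Cauchy integral formula: (1/(2pi*i)) * integral = f(a)
Step 3: f(4) = 4^9 = 262144

262144


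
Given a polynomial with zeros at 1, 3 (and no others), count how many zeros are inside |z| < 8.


Step 1: Check each root:
  z = 1: |1| = 1 < 8
  z = 3: |3| = 3 < 8
Step 2: Count = 2

2


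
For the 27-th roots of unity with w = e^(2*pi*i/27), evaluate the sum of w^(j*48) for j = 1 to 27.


Step 1: The sum sum_{j=1}^{n} w^(k*j) equals n if n | k, else 0.
Step 2: Here n = 27, k = 48
Step 3: Does n divide k? 27 | 48 -> False
Step 4: Sum = 0

0
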